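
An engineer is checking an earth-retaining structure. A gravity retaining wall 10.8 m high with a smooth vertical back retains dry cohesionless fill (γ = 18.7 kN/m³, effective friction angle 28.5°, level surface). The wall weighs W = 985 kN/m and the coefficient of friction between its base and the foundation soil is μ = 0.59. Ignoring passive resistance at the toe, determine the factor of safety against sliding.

1.51

K_a = tan²(45° − 28.5°/2) = 0.3540.
P_a = ½K_aγH² = 0.5×0.3540×18.7×10.8² = 386.0 kN/m, acting at H/3 = 3.600 m above the base.
FS_sliding = μW / P_a = 0.59×985 / 386.0 = 1.506.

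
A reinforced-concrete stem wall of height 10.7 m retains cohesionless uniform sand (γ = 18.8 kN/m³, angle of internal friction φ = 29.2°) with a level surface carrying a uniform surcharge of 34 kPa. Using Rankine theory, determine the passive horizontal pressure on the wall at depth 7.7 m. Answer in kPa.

K_p = (1 + sin φ)/(1 − sin φ) = 2.905.
σ_v = γz + q = 18.8 × 7.7 + 34 = 178.8 kPa.
σ_h = K_p σ_v = 2.905 × 178.8 = 519.3 kPa.

519 kPa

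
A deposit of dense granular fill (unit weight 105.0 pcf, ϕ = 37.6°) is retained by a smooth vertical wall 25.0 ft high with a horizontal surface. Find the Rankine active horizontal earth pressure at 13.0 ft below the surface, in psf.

330 psf

K_a = (1 − sin φ)/(1 + sin φ) = 0.2421.
σ_h = K_a γ z = 0.2421 × 105.0 × 13.0 = 330.5 psf.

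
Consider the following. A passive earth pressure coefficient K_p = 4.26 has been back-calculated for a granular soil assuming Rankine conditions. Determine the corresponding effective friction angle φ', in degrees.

K_p = (1+sin φ)/(1−sin φ) ⇒ sin φ = (K_p − 1)/(K_p + 1) = 0.6198.
φ = arcsin(0.6198) = 38.30°.

38.3°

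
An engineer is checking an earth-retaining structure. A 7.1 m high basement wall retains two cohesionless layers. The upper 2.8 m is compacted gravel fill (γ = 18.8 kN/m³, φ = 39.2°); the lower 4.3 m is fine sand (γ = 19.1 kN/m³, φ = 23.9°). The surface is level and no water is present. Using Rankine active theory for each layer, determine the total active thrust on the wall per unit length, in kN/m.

187 kN/m

K_a1 = tan²(45°−39.2°/2) = 0.2255; K_a2 = tan²(45°−23.9°/2) = 0.4233.
Layer 1: σ at base = K_a1 γ₁ h₁ = 11.87 kPa; P₁ = ½×11.87×2.8 = 16.62.
Layer 2: σ_v at top = γ₁h₁ = 52.64; σ_h top = K_a2×52.64 = 22.28; σ_h base = K_a2×(52.64+19.1×4.3) = 57.05.
P₂ = ½(22.28+57.05)×4.3 = 170.6. Total P_a = 16.62+170.6 = 187.2 kN/m.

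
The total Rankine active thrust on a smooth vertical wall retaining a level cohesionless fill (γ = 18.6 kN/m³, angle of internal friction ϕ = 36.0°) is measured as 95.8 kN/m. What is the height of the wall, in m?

K_a = 0.2596. P_a = ½ K_a γ H² ⇒ H = √(2P_a/(K_a γ)).
H = √(2×95.8/(0.2596×18.6)) = 6.299 m.

6.30 m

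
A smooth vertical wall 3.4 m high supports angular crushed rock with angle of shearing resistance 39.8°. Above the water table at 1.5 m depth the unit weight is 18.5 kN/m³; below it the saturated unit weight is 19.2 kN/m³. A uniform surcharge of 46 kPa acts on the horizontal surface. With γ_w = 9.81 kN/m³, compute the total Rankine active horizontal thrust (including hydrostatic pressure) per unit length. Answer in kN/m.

71.9 kN/m

K_a = tan²(45° − φ/2) = 0.2194.
γ' = 19.2 − 9.81 = 9.390 kN/m³. h₂ = H − d_w = 1.9 m.
σ'_h: at surface K_a·q = 10.09; at WT K_a(q+γd_w) = 16.18; at base K_a(q+γd_w+γ'h₂) = 20.10 kPa.
P₁ = ½(10.09+16.18)×1.5 = 19.71; P₂ = ½(16.18+20.10)×1.9 = 34.47; P_w = ½γ_w h₂² = 17.71.
Total = 19.71+34.47+17.71 = 71.88 kN/m.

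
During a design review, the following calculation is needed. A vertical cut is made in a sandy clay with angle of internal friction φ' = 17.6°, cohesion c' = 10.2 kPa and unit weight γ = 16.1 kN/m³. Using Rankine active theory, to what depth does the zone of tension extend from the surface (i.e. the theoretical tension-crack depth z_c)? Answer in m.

K_a = tan²(45° − 17.6°/2) = 0.5357; √K_a = 0.7319.
The active pressure is zero where K_a γ z = 2c√K_a, so z_c = 2c/(γ√K_a) = 2×10.2/(16.1×0.7319) = 1.731 m.

1.73 m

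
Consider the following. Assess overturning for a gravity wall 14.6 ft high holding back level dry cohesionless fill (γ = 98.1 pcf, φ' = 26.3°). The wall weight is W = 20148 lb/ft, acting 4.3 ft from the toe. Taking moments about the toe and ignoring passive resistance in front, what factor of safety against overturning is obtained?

4.41

K_a = tan²(45° − 26.3°/2) = 0.3859.
P_a = ½K_aγH² = 0.5×0.3859×98.1×14.6² = 4035 lb/ft, acting at H/3 = 4.867 ft above the base.
Overturning moment M_o = P_a × H/3 = 4035 × 4.867 = 19640.
Resisting moment M_r = W × 4.3 = 20148 × 4.3 = 86640.
FS_overturning = M_r/M_o = 86640/19640 = 4.412.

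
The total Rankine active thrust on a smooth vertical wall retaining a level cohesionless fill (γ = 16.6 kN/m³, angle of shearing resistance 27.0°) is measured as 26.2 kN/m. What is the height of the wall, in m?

K_a = 0.3755. P_a = ½ K_a γ H² ⇒ H = √(2P_a/(K_a γ)).
H = √(2×26.2/(0.3755×16.6)) = 2.899 m.

2.90 m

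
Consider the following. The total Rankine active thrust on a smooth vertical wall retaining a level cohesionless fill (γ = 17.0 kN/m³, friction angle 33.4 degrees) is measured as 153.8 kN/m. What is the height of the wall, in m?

7.90 m

K_a = 0.2899. P_a = ½ K_a γ H² ⇒ H = √(2P_a/(K_a γ)).
H = √(2×153.8/(0.2899×17.0)) = 7.900 m.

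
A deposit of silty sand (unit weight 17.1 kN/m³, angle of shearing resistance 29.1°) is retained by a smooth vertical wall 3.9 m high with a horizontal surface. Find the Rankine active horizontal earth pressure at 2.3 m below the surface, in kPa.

K_a = (1 − sin φ)/(1 + sin φ) = 0.3456.
σ_h = K_a γ z = 0.3456 × 17.1 × 2.3 = 13.59 kPa.

13.6 kPa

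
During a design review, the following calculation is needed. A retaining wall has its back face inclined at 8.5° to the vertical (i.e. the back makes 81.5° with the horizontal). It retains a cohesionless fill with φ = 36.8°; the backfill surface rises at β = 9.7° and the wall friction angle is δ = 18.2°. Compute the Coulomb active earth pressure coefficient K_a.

0.327

K_a = sin²(α+φ) / [sin²α · sin(α−δ) · (1 + √{sin(φ+δ)sin(φ−β) / (sin(α−δ)sin(α+β))})²].
With α = 81.5°, φ = 36.8°, δ = 18.2°, β = 9.7°: K_a = 0.3273.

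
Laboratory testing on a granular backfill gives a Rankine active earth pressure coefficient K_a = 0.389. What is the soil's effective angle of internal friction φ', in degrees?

26.1°

K_a = tan²(45° − φ/2) ⇒ 45° − φ/2 = arctan(√0.389) = 31.95°.
φ = 2(45° − 31.95°) = 26.10°.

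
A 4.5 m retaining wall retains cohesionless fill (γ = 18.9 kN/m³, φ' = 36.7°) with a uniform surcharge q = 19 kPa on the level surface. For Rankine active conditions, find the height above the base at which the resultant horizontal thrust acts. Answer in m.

1.73 m

K_a = 0.2519.
Triangular part P₁ = ½K_aγH² = 48.20 at H/3 = 1.500 m; rectangular part P₂ = K_a q H = 21.53 at H/2 = 2.250 m.
ȳ = (P₁·1.500 + P₂·2.250)/(P₁+P₂) = 1.732 m.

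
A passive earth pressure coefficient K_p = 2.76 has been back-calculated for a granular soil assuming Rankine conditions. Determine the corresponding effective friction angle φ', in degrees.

27.9°

K_p = (1+sin φ)/(1−sin φ) ⇒ sin φ = (K_p − 1)/(K_p + 1) = 0.4681.
φ = arcsin(0.4681) = 27.91°.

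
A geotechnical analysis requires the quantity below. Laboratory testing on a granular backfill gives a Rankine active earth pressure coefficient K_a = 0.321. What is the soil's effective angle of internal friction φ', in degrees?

K_a = tan²(45° − φ/2) ⇒ 45° − φ/2 = arctan(√0.321) = 29.53°.
φ = 2(45° − 29.53°) = 30.93°.

30.9°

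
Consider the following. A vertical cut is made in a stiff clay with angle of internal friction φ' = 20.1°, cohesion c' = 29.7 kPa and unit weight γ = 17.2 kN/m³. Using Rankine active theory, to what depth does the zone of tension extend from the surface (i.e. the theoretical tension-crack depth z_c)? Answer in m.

K_a = tan²(45° − 20.1°/2) = 0.4885; √K_a = 0.6989.
The active pressure is zero where K_a γ z = 2c√K_a, so z_c = 2c/(γ√K_a) = 2×29.7/(17.2×0.6989) = 4.941 m.

4.94 m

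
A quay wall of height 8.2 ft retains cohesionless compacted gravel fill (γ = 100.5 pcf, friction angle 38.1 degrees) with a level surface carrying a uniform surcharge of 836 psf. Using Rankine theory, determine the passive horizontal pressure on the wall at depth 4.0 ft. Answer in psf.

K_p = (1 + sin φ)/(1 − sin φ) = 4.222.
σ_v = γz + q = 100.5 × 4.0 + 836 = 1238 psf.
σ_h = K_p σ_v = 4.222 × 1238 = 5227 psf.

5230 psf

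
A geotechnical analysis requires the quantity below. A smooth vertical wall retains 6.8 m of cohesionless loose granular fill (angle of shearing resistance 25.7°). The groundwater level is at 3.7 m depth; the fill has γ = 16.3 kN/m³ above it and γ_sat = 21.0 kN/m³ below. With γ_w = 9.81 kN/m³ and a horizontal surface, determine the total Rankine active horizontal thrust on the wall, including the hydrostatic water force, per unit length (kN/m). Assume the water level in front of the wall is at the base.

K_a = tan²(45° − φ/2) = 0.3950.
γ' = 21.0 − 9.81 = 11.19 kN/m³. Depth below WT = 3.1 m.
σ'_h at WT = K_a γ d_w = 23.82 kPa; at base = 23.82 + K_a γ' × 3.1 = 37.53 kPa.
P₁ (0–3.7 m) = ½×23.82×3.7 = 44.08. P₂ (3.7–6.8 m) = ½(23.82+37.53)×3.1 = 95.10.
P_w = ½ γ_w h₂² = 0.5×9.81×3.1² = 47.14. Total = 44.08+95.10+47.14 = 186.3 kN/m.

186 kN/m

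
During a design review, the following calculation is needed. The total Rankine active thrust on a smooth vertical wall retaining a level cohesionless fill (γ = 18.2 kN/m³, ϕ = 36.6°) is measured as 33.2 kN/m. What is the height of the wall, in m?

3.80 m

K_a = 0.2530. P_a = ½ K_a γ H² ⇒ H = √(2P_a/(K_a γ)).
H = √(2×33.2/(0.2530×18.2)) = 3.798 m.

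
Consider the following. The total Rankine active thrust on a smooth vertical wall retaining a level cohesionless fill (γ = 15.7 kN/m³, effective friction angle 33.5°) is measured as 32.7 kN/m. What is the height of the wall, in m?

K_a = 0.2887. P_a = ½ K_a γ H² ⇒ H = √(2P_a/(K_a γ)).
H = √(2×32.7/(0.2887×15.7)) = 3.798 m.

3.80 m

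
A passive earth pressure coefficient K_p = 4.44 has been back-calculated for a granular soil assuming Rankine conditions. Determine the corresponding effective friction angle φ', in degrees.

K_p = (1+sin φ)/(1−sin φ) ⇒ sin φ = (K_p − 1)/(K_p + 1) = 0.6324.
φ = arcsin(0.6324) = 39.22°.

39.2°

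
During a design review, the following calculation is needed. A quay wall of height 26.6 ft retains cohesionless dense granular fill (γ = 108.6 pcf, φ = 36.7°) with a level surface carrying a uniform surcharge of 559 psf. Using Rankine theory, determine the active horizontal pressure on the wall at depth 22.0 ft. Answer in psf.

743 psf

K_a = (1 − sin φ)/(1 + sin φ) = 0.2519.
σ_v = γz + q = 108.6 × 22.0 + 559 = 2948 psf.
σ_h = K_a σ_v = 0.2519 × 2948 = 742.5 psf.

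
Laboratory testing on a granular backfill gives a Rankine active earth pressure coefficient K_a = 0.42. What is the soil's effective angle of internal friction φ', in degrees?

24.1°

K_a = tan²(45° − φ/2) ⇒ 45° − φ/2 = arctan(√0.42) = 32.95°.
φ = 2(45° − 32.95°) = 24.11°.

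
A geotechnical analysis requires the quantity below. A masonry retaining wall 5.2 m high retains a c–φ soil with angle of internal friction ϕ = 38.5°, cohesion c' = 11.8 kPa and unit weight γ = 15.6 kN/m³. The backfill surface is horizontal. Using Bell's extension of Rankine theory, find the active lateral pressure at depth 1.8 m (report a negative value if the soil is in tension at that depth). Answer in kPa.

K_a = (1 − sin φ)/(1 + sin φ) = 0.2327.
σ_a = K_a γ z − 2c√K_a = 0.2327×15.6×1.8 − 2×11.8×0.4823 = -4.850 kPa.

-4.85 kPa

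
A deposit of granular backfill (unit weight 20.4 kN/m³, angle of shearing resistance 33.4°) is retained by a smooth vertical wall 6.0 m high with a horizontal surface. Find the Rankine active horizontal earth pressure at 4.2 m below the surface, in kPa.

24.8 kPa

K_a = (1 − sin φ)/(1 + sin φ) = 0.2899.
σ_h = K_a γ z = 0.2899 × 20.4 × 4.2 = 24.84 kPa.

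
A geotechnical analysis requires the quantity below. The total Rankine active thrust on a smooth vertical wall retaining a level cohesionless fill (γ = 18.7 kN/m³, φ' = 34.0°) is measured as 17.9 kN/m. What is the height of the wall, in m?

2.60 m

K_a = 0.2827. P_a = ½ K_a γ H² ⇒ H = √(2P_a/(K_a γ)).
H = √(2×17.9/(0.2827×18.7)) = 2.602 m.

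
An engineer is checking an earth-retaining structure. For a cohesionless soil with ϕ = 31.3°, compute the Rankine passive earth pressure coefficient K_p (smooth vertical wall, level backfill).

3.16

K_p = (1 + sin φ)/(1 − sin φ) = tan²(45° + 31.3°/2) = 3.162.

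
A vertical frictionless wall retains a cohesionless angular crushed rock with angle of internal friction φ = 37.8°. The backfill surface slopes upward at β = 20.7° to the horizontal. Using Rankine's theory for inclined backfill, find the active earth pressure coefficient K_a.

0.283

K_a = cos β · (cos β − √(cos²β − cos²φ)) / (cos β + √(cos²β − cos²φ)).
cos β = 0.9354, cos φ = 0.7902, √(cos²β − cos²φ) = 0.5007.
K_a = 0.9354 × (0.9354 − 0.5007)/(0.9354 + 0.5007) = 0.2832.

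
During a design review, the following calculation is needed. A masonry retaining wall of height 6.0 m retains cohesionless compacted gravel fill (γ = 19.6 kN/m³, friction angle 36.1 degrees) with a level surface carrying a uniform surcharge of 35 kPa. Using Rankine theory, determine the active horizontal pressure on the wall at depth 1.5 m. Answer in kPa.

16.6 kPa

K_a = (1 − sin φ)/(1 + sin φ) = 0.2585.
σ_v = γz + q = 19.6 × 1.5 + 35 = 64.40 kPa.
σ_h = K_a σ_v = 0.2585 × 64.40 = 16.65 kPa.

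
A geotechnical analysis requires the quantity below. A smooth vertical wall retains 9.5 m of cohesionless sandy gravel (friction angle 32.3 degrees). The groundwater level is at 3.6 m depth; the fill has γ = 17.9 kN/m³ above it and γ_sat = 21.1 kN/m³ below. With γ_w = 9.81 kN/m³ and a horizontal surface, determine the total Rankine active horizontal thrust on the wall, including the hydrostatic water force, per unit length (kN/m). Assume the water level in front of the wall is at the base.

K_a = tan²(45° − φ/2) = 0.3035.
γ' = 21.1 − 9.81 = 11.29 kN/m³. Depth below WT = 5.9 m.
σ'_h at WT = K_a γ d_w = 19.56 kPa; at base = 19.56 + K_a γ' × 5.9 = 39.77 kPa.
P₁ (0–3.6 m) = ½×19.56×3.6 = 35.20. P₂ (3.6–9.5 m) = ½(19.56+39.77)×5.9 = 175.0.
P_w = ½ γ_w h₂² = 0.5×9.81×5.9² = 170.7. Total = 35.20+175.0+170.7 = 381.0 kN/m.

381 kN/m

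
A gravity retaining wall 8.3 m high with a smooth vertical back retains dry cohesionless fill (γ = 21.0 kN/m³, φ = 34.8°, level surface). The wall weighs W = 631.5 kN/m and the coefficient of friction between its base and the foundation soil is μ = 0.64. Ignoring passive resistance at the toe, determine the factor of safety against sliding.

2.04

K_a = tan²(45° − 34.8°/2) = 0.2733.
P_a = ½K_aγH² = 0.5×0.2733×21.0×8.3² = 197.7 kN/m, acting at H/3 = 2.767 m above the base.
FS_sliding = μW / P_a = 0.64×631.5 / 197.7 = 2.044.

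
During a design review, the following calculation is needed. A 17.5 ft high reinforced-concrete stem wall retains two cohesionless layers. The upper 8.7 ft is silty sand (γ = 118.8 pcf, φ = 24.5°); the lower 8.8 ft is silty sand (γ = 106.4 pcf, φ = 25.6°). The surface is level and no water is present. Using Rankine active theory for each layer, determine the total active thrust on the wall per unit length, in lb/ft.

7100 lb/ft

K_a1 = tan²(45°−24.5°/2) = 0.4137; K_a2 = tan²(45°−25.6°/2) = 0.3966.
Layer 1: σ at base = K_a1 γ₁ h₁ = 427.6 psf; P₁ = ½×427.6×8.7 = 1860.
Layer 2: σ_v at top = γ₁h₁ = 1034; σ_h top = K_a2×1034 = 409.9; σ_h base = K_a2×(1034+106.4×8.8) = 781.2.
P₂ = ½(409.9+781.2)×8.8 = 5241. Total P_a = 1860+5241 = 7101 lb/ft.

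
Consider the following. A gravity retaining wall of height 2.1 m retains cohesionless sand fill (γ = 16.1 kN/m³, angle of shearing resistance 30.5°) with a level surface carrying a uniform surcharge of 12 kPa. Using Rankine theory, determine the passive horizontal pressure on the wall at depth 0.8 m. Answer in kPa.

76.2 kPa

K_p = (1 + sin φ)/(1 − sin φ) = 3.061.
σ_v = γz + q = 16.1 × 0.8 + 12 = 24.88 kPa.
σ_h = K_p σ_v = 3.061 × 24.88 = 76.16 kPa.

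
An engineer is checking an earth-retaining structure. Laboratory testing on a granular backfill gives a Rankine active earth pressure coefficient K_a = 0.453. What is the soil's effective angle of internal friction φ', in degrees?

22.1°

K_a = tan²(45° − φ/2) ⇒ 45° − φ/2 = arctan(√0.453) = 33.94°.
φ = 2(45° − 33.94°) = 22.11°.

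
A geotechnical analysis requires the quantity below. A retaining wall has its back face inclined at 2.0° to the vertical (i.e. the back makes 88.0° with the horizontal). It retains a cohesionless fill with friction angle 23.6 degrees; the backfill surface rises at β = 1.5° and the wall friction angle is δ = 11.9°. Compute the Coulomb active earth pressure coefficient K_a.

K_a = sin²(α+φ) / [sin²α · sin(α−δ) · (1 + √{sin(φ+δ)sin(φ−β) / (sin(α−δ)sin(α+β))})²].
With α = 88.0°, φ = 23.6°, δ = 11.9°, β = 1.5°: K_a = 0.4102.

0.410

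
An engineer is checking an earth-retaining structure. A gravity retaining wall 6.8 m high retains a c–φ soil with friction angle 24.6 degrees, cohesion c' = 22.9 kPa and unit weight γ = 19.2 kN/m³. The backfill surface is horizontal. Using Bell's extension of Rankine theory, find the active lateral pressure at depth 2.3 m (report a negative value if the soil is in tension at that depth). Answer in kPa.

-11.2 kPa

K_a = (1 − sin φ)/(1 + sin φ) = 0.4121.
σ_a = K_a γ z − 2c√K_a = 0.4121×19.2×2.3 − 2×22.9×0.6420 = -11.20 kPa.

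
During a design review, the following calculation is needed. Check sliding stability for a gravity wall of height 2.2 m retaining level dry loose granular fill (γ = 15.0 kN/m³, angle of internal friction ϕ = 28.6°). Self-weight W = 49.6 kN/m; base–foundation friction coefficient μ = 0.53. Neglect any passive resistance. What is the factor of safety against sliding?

K_a = tan²(45° − 28.6°/2) = 0.3525.
P_a = ½K_aγH² = 0.5×0.3525×15.0×2.2² = 12.80 kN/m, acting at H/3 = 0.7333 m above the base.
FS_sliding = μW / P_a = 0.53×49.6 / 12.80 = 2.054.

2.05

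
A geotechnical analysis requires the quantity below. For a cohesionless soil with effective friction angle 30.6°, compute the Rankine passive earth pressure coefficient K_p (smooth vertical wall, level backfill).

K_p = (1 + sin φ)/(1 − sin φ) = tan²(45° + 30.6°/2) = 3.074.

3.07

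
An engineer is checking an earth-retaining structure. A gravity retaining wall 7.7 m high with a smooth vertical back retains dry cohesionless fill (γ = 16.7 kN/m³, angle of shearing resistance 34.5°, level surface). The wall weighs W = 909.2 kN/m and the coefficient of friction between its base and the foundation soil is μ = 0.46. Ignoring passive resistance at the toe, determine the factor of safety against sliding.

3.05

K_a = tan²(45° − 34.5°/2) = 0.2768.
P_a = ½K_aγH² = 0.5×0.2768×16.7×7.7² = 137.0 kN/m, acting at H/3 = 2.567 m above the base.
FS_sliding = μW / P_a = 0.46×909.2 / 137.0 = 3.052.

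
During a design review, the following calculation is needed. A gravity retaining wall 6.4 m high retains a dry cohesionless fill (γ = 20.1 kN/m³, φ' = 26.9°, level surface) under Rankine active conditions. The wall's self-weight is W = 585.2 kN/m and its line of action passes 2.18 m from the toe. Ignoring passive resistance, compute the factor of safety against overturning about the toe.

3.85

K_a = tan²(45° − 26.9°/2) = 0.3770.
P_a = ½K_aγH² = 0.5×0.3770×20.1×6.4² = 155.2 kN/m, acting at H/3 = 2.133 m above the base.
Overturning moment M_o = P_a × H/3 = 155.2 × 2.133 = 331.1.
Resisting moment M_r = W × 2.18 = 585.2 × 2.18 = 1276.
FS_overturning = M_r/M_o = 1276/331.1 = 3.853.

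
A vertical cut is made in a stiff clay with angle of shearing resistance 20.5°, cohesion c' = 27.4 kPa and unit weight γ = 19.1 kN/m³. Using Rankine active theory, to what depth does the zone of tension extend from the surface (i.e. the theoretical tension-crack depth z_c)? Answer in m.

K_a = tan²(45° − 20.5°/2) = 0.4813; √K_a = 0.6937.
The active pressure is zero where K_a γ z = 2c√K_a, so z_c = 2c/(γ√K_a) = 2×27.4/(19.1×0.6937) = 4.136 m.

4.14 m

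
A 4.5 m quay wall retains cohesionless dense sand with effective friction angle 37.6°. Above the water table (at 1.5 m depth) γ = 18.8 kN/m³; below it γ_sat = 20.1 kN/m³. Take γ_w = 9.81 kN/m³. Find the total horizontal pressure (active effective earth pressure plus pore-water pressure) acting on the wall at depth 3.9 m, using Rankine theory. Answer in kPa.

K_a = (1 − sin φ)/(1 + sin φ) = 0.2421.
γ' = 20.1 − 9.81 = 10.29 kN/m³.
Effective vertical stress at 3.9 m: σ'_v = 18.8×1.5 + 10.29×2.40 = 52.90 kPa.
σ'_h = K_a σ'_v = 0.2421 × 52.90 = 12.81 kPa; u = γ_w × 2.40 = 23.54 kPa.
Total σ_h = 12.81 + 23.54 = 36.35 kPa.

36.4 kPa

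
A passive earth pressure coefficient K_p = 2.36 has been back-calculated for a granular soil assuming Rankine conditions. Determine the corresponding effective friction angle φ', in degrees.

K_p = (1+sin φ)/(1−sin φ) ⇒ sin φ = (K_p − 1)/(K_p + 1) = 0.4048.
φ = arcsin(0.4048) = 23.88°.

23.9°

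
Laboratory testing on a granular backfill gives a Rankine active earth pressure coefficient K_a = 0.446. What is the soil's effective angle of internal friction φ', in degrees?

K_a = tan²(45° − φ/2) ⇒ 45° − φ/2 = arctan(√0.446) = 33.74°.
φ = 2(45° − 33.74°) = 22.53°.

22.5°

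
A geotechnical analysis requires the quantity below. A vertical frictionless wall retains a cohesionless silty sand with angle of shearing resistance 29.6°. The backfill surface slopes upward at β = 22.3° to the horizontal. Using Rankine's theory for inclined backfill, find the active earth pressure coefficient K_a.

K_a = cos β · (cos β − √(cos²β − cos²φ)) / (cos β + √(cos²β − cos²φ)).
cos β = 0.9252, cos φ = 0.8695, √(cos²β − cos²φ) = 0.3162.
K_a = 0.9252 × (0.9252 − 0.3162)/(0.9252 + 0.3162) = 0.4539.

0.454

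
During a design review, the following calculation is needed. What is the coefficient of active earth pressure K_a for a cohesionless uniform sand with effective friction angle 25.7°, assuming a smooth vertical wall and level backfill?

K_a = (1 − sin φ)/(1 + sin φ) = (1 − sin 25.7°)/(1 + sin 25.7°) = 0.3950.

0.395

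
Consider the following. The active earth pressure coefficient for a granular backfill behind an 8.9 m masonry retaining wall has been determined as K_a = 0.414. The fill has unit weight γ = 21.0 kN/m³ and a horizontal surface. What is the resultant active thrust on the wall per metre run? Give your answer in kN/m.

P = ½ K_a γ H² = 0.5 × 0.414 × 21.0 × 8.9² = 344.3 kN/m.

344 kN/m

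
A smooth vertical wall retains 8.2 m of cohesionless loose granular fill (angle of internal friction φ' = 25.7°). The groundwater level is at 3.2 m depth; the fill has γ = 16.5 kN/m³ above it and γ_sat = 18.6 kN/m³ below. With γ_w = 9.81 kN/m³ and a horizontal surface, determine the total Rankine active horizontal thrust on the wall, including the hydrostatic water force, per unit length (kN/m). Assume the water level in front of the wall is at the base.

K_a = tan²(45° − φ/2) = 0.3950.
γ' = 18.6 − 9.81 = 8.790 kN/m³. Depth below WT = 5.0 m.
σ'_h at WT = K_a γ d_w = 20.86 kPa; at base = 20.86 + K_a γ' × 5.0 = 38.22 kPa.
P₁ (0–3.2 m) = ½×20.86×3.2 = 33.37. P₂ (3.2–8.2 m) = ½(20.86+38.22)×5.0 = 147.7.
P_w = ½ γ_w h₂² = 0.5×9.81×5.0² = 122.6. Total = 33.37+147.7+122.6 = 303.7 kN/m.

304 kN/m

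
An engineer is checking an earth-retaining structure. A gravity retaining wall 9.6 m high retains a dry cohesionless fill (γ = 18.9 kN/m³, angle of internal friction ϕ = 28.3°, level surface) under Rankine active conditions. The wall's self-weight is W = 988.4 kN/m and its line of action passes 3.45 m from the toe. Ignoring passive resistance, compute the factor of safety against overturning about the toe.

K_a = tan²(45° − 28.3°/2) = 0.3568.
P_a = ½K_aγH² = 0.5×0.3568×18.9×9.6² = 310.7 kN/m, acting at H/3 = 3.200 m above the base.
Overturning moment M_o = P_a × H/3 = 310.7 × 3.200 = 994.3.
Resisting moment M_r = W × 3.45 = 988.4 × 3.45 = 3410.
FS_overturning = M_r/M_o = 3410/994.3 = 3.430.

3.43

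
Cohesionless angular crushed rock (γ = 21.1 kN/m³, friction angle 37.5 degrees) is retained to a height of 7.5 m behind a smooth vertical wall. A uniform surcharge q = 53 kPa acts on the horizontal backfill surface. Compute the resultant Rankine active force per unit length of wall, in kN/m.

241 kN/m

K_a = tan²(45° − φ/2) = 0.2432.
Soil triangle: ½ K_a γ H² = 0.5×0.2432×21.1×7.5² = 144.3 kN/m.
Surcharge rectangle: K_a q H = 0.2432×53×7.5 = 96.67 kN/m.
Total = 144.3 + 96.67 = 241.0 kN/m.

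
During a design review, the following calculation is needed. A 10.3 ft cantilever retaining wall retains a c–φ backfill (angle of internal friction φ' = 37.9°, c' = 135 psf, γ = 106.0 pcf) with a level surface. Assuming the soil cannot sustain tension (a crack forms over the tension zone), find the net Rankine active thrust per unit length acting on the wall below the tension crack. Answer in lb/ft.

K_a = 0.2389; √K_a = 0.4888.
Tension-crack depth z_c = 2c/(γ√K_a) = 2×135/(106.0×0.4888) = 5.211 ft.
σ_a at base = K_a γ H − 2c√K_a = 0.2389×106.0×10.3 − 2×135×0.4888 = 128.9 psf.
P_a = ½ × 128.9 × (H − z_c) = 0.5×128.9×5.089 = 328.0 lb/ft.

328 lb/ft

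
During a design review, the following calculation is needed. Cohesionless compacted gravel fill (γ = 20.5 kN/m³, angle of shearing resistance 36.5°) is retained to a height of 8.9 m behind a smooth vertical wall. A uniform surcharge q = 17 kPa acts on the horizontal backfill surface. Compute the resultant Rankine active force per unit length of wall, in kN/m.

K_a = tan²(45° − φ/2) = 0.2541.
Soil triangle: ½ K_a γ H² = 0.5×0.2541×20.5×8.9² = 206.3 kN/m.
Surcharge rectangle: K_a q H = 0.2541×17×8.9 = 38.44 kN/m.
Total = 206.3 + 38.44 = 244.7 kN/m.

245 kN/m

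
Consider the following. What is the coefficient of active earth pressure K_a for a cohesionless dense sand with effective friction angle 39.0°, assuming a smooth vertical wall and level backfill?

K_a = tan²(45° − φ/2) = tan²(25.50°) = 0.2275.

0.228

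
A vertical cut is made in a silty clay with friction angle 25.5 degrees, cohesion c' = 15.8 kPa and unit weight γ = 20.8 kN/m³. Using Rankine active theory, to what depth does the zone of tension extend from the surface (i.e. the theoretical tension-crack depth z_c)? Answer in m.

K_a = tan²(45° − 25.5°/2) = 0.3981; √K_a = 0.6310.
The active pressure is zero where K_a γ z = 2c√K_a, so z_c = 2c/(γ√K_a) = 2×15.8/(20.8×0.6310) = 2.408 m.

2.41 m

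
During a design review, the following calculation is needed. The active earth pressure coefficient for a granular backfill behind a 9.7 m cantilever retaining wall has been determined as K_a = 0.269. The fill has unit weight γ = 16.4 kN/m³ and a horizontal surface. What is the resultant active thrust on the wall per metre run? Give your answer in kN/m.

208 kN/m

P = ½ K_a γ H² = 0.5 × 0.269 × 16.4 × 9.7² = 207.5 kN/m.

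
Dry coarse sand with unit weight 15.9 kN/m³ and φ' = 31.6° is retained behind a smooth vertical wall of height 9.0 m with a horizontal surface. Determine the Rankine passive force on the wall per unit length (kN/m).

2060 kN/m

K_p = tan²(45° + φ/2) = 3.202.
P_p = ½ K_p γ H² = 0.5 × 3.202 × 15.9 × 9.0² = 2062 kN/m.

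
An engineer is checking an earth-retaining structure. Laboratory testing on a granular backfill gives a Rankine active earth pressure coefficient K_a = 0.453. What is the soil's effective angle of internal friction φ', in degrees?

22.1°

K_a = tan²(45° − φ/2) ⇒ 45° − φ/2 = arctan(√0.453) = 33.94°.
φ = 2(45° − 33.94°) = 22.11°.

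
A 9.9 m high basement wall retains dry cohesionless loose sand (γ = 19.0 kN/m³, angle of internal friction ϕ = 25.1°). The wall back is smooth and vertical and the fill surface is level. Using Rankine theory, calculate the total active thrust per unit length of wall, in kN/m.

376 kN/m

K_a = tan²(45° − φ/2) = 0.4043.
P_a = ½ K_a γ H² = 0.5 × 0.4043 × 19.0 × 9.9² = 376.4 kN/m.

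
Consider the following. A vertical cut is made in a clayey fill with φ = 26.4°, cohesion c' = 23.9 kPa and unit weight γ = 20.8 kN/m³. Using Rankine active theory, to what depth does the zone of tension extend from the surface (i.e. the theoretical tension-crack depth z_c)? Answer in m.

3.71 m

K_a = tan²(45° − 26.4°/2) = 0.3844; √K_a = 0.6200.
The active pressure is zero where K_a γ z = 2c√K_a, so z_c = 2c/(γ√K_a) = 2×23.9/(20.8×0.6200) = 3.706 m.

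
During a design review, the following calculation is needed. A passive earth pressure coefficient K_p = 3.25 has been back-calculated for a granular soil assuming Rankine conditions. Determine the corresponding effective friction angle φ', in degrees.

K_p = (1+sin φ)/(1−sin φ) ⇒ sin φ = (K_p − 1)/(K_p + 1) = 0.5294.
φ = arcsin(0.5294) = 31.97°.

32.0°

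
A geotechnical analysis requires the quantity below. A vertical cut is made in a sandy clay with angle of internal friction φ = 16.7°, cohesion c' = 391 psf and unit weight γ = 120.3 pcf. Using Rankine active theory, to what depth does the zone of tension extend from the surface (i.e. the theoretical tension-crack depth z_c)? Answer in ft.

K_a = tan²(45° − 16.7°/2) = 0.5536; √K_a = 0.7440.
The active pressure is zero where K_a γ z = 2c√K_a, so z_c = 2c/(γ√K_a) = 2×391/(120.3×0.7440) = 8.737 ft.

8.74 ft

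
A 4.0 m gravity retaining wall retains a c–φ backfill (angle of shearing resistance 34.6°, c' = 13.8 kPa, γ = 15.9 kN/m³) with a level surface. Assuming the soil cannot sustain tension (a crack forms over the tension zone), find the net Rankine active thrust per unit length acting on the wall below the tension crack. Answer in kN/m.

K_a = 0.2756; √K_a = 0.5250.
Tension-crack depth z_c = 2c/(γ√K_a) = 2×13.8/(15.9×0.5250) = 3.306 m.
σ_a at base = K_a γ H − 2c√K_a = 0.2756×15.9×4.0 − 2×13.8×0.5250 = 3.040 kPa.
P_a = ½ × 3.040 × (H − z_c) = 0.5×3.040×0.6937 = 1.054 kN/m.

1.05 kN/m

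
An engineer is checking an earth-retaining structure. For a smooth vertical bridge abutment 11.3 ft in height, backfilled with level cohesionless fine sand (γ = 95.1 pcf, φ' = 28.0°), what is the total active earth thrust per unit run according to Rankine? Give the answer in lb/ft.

2190 lb/ft

K_a = tan²(45° − φ/2) = 0.3610.
P_a = ½ K_a γ H² = 0.5 × 0.3610 × 95.1 × 11.3² = 2192 lb/ft.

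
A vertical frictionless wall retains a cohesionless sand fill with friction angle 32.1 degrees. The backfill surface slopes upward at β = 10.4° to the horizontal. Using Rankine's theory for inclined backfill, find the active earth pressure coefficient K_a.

K_a = cos β · (cos β − √(cos²β − cos²φ)) / (cos β + √(cos²β − cos²φ)).
cos β = 0.9836, cos φ = 0.8471, √(cos²β − cos²φ) = 0.4998.
K_a = 0.9836 × (0.9836 − 0.4998)/(0.9836 + 0.4998) = 0.3208.

0.321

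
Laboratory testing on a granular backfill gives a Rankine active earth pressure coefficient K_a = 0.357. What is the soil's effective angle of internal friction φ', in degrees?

K_a = tan²(45° − φ/2) ⇒ 45° − φ/2 = arctan(√0.357) = 30.86°.
φ = 2(45° − 30.86°) = 28.28°.

28.3°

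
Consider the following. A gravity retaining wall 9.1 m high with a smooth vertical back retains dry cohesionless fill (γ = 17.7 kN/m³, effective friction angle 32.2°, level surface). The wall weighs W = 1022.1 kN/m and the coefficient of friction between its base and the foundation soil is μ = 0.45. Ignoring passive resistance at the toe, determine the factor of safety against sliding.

K_a = tan²(45° − 32.2°/2) = 0.3047.
P_a = ½K_aγH² = 0.5×0.3047×17.7×9.1² = 223.3 kN/m, acting at H/3 = 3.033 m above the base.
FS_sliding = μW / P_a = 0.45×1022.1 / 223.3 = 2.059.

2.06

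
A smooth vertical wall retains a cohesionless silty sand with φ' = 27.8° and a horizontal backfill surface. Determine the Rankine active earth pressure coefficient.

0.364

K_a = tan²(45° − φ/2) = tan²(31.10°) = 0.3639.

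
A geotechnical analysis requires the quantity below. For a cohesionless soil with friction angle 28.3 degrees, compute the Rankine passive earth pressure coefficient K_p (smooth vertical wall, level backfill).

K_p = (1 + sin φ)/(1 − sin φ) = tan²(45° + 28.3°/2) = 2.803.

2.80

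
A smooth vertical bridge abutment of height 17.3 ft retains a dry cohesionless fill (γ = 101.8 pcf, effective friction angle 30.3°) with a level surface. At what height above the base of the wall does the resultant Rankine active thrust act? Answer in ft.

K_a = 0.3293.
The pressure distribution is triangular, so the resultant acts at H/3 above the base = 17.3/3 = 5.767 ft.

5.77 ft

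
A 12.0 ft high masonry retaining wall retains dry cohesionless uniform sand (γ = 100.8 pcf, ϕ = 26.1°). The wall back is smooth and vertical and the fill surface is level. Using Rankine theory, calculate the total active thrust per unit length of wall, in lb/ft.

2820 lb/ft

K_a = tan²(45° − φ/2) = 0.3889.
P_a = ½ K_a γ H² = 0.5 × 0.3889 × 100.8 × 12.0² = 2823 lb/ft.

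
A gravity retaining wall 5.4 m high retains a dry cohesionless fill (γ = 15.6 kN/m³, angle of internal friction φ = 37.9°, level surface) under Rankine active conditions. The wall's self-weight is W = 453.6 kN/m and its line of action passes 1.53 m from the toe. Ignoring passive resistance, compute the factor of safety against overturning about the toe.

7.09

K_a = tan²(45° − 37.9°/2) = 0.2389.
P_a = ½K_aγH² = 0.5×0.2389×15.6×5.4² = 54.35 kN/m, acting at H/3 = 1.800 m above the base.
Overturning moment M_o = P_a × H/3 = 54.35 × 1.800 = 97.82.
Resisting moment M_r = W × 1.53 = 453.6 × 1.53 = 694.0.
FS_overturning = M_r/M_o = 694.0/97.82 = 7.095.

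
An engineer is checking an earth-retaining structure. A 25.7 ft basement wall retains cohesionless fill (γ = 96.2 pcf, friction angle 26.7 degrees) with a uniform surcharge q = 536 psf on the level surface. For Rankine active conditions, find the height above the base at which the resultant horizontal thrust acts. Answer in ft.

9.86 ft

K_a = 0.3800.
Triangular part P₁ = ½K_aγH² = 12070 at H/3 = 8.567 ft; rectangular part P₂ = K_a q H = 5234 at H/2 = 12.85 ft.
ȳ = (P₁·8.567 + P₂·12.85)/(P₁+P₂) = 9.862 ft.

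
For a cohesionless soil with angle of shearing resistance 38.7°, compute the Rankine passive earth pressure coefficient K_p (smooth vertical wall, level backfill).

4.34

K_p = (1 + sin φ)/(1 − sin φ) = tan²(45° + 38.7°/2) = 4.337.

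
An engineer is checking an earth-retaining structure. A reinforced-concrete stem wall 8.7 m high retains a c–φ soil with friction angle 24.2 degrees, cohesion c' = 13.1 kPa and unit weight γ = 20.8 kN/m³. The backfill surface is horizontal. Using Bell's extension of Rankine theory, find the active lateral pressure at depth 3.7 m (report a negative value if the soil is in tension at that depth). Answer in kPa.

15.3 kPa

K_a = (1 − sin φ)/(1 + sin φ) = 0.4185.
σ_a = K_a γ z − 2c√K_a = 0.4185×20.8×3.7 − 2×13.1×0.6469 = 15.26 kPa.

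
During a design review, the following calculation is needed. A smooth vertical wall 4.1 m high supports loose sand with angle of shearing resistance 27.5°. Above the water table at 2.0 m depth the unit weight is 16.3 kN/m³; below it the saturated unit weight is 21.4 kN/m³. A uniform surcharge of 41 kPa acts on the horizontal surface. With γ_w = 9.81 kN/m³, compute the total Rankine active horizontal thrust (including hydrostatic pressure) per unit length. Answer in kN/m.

K_a = tan²(45° − φ/2) = 0.3682.
γ' = 21.4 − 9.81 = 11.59 kN/m³. h₂ = H − d_w = 2.1 m.
σ'_h: at surface K_a·q = 15.10; at WT K_a(q+γd_w) = 27.10; at base K_a(q+γd_w+γ'h₂) = 36.06 kPa.
P₁ = ½(15.10+27.10)×2.0 = 42.20; P₂ = ½(27.10+36.06)×2.1 = 66.32; P_w = ½γ_w h₂² = 21.63.
Total = 42.20+66.32+21.63 = 130.2 kN/m.

130 kN/m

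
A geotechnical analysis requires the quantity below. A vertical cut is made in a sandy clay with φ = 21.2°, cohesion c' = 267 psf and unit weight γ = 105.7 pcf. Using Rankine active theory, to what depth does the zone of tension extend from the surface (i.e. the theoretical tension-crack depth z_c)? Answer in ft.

7.38 ft

K_a = tan²(45° − 21.2°/2) = 0.4688; √K_a = 0.6847.
The active pressure is zero where K_a γ z = 2c√K_a, so z_c = 2c/(γ√K_a) = 2×267/(105.7×0.6847) = 7.378 ft.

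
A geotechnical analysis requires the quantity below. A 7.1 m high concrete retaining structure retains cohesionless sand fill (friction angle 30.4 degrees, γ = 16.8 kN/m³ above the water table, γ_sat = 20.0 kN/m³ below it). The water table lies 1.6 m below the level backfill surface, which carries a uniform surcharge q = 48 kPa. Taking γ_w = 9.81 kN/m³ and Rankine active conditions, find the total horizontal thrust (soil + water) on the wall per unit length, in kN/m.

K_a = tan²(45° − φ/2) = 0.3280.
γ' = 20.0 − 9.81 = 10.19 kN/m³. h₂ = H − d_w = 5.5 m.
σ'_h: at surface K_a·q = 15.74; at WT K_a(q+γd_w) = 24.56; at base K_a(q+γd_w+γ'h₂) = 42.94 kPa.
P₁ = ½(15.74+24.56)×1.6 = 32.24; P₂ = ½(24.56+42.94)×5.5 = 185.6; P_w = ½γ_w h₂² = 148.4.
Total = 32.24+185.6+148.4 = 366.3 kN/m.

366 kN/m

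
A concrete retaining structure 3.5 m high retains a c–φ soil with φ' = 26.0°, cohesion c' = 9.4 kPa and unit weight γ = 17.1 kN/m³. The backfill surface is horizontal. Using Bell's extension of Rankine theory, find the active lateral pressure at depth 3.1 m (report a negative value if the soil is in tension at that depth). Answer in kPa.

8.95 kPa

K_a = (1 − sin φ)/(1 + sin φ) = 0.3905.
σ_a = K_a γ z − 2c√K_a = 0.3905×17.1×3.1 − 2×9.4×0.6249 = 8.951 kPa.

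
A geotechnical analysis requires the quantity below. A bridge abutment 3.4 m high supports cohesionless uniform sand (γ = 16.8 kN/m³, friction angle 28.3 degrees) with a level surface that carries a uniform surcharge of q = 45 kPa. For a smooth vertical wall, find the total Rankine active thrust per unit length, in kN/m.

K_a = tan²(45° − φ/2) = 0.3568.
Soil triangle: ½ K_a γ H² = 0.5×0.3568×16.8×3.4² = 34.64 kN/m.
Surcharge rectangle: K_a q H = 0.3568×45×3.4 = 54.59 kN/m.
Total = 34.64 + 54.59 = 89.23 kN/m.

89.2 kN/m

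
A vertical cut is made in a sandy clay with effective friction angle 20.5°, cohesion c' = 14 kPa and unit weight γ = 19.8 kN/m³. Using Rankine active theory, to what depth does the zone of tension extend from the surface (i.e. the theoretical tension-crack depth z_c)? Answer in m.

2.04 m

K_a = tan²(45° − 20.5°/2) = 0.4813; √K_a = 0.6937.
The active pressure is zero where K_a γ z = 2c√K_a, so z_c = 2c/(γ√K_a) = 2×14/(19.8×0.6937) = 2.038 m.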